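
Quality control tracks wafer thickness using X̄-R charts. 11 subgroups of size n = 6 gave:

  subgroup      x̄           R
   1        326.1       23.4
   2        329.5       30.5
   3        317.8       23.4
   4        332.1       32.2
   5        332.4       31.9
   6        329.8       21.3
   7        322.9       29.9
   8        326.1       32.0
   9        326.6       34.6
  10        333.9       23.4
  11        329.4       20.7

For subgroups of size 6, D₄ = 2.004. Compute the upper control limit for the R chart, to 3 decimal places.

R̄ = (23.4 + 30.5 + 23.4 + 32.2 + 31.9 + 21.3 + 29.9 + 32.0 + 34.6 + 23.4 + 20.7) / 11 = 303.3000 / 11 = 27.5727
UCL_R = D₄·R̄ = 2.004 × 27.5727 = 55.2557

55.256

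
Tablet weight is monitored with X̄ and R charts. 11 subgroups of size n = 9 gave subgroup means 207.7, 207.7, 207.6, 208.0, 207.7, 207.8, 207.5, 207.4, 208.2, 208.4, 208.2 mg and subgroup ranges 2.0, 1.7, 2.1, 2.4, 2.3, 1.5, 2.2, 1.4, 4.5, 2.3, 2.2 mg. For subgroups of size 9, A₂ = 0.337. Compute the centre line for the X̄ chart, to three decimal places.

X̄̄ = (207.7 + 207.7 + 207.6 + 208.0 + 207.7 + 207.8 + 207.5 + 207.4 + 208.2 + 208.4 + 208.2) / 11 = 2286.2000 / 11 = 207.8364
CL = X̄̄ = 207.8364

207.836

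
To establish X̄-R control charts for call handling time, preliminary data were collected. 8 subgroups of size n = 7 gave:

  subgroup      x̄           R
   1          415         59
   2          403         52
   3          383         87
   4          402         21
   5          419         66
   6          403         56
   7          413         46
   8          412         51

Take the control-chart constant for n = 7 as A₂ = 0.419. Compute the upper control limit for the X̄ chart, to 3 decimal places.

429.190

X̄̄ = (415 + 403 + 383 + 402 + 419 + 403 + 413 + 412) / 8 = 3250.0000 / 8 = 406.2500
R̄ = (59 + 52 + 87 + 21 + 66 + 56 + 46 + 51) / 8 = 438.0000 / 8 = 54.7500
UCL = X̄̄ + A₂·R̄ = 406.2500 + 0.419 × 54.7500 = 429.1902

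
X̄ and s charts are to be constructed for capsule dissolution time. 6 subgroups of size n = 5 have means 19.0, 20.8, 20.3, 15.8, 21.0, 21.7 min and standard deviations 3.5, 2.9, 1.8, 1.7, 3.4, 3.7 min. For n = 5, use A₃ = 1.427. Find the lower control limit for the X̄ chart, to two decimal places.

X̄̄ = (19.0 + 20.8 + 20.3 + 15.8 + 21.0 + 21.7) / 6 = 19.7667
s̄ = (3.5 + 2.9 + 1.8 + 1.7 + 3.4 + 3.7) / 6 = 2.8333
LCL = X̄̄ − A₃·s̄ = 19.7667 − 1.427 × 2.8333 = 15.7235

15.72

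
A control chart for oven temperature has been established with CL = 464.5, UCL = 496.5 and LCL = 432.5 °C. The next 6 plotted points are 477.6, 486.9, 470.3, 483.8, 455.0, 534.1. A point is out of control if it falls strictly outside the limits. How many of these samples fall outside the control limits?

1

Compare each point to [432.5, 496.5]: sample 6 = 534.1 > UCL.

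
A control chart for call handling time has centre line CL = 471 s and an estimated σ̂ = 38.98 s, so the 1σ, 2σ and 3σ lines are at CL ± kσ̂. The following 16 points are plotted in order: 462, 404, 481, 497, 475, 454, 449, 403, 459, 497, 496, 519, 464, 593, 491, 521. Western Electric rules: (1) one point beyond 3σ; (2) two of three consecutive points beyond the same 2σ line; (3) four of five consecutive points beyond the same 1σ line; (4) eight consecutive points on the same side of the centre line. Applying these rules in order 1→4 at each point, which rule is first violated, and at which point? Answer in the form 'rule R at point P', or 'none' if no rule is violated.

rule 1 at point 14

Zone of each point (C = within 1σ̂, B = 1σ̂–2σ̂, A = 2σ̂–3σ̂, * = beyond 3σ̂; sign = side of CL): 1:-C, 2:-B, 3:+C, 4:+C, 5:+C, 6:-C, 7:-C, 8:-B, 9:-C, 10:+C, 11:+C, 12:+B, 13:-C, 14:+*, 15:+C, 16:+B
Rule 1 (one point beyond the 3σ limits) is satisfied at point 14.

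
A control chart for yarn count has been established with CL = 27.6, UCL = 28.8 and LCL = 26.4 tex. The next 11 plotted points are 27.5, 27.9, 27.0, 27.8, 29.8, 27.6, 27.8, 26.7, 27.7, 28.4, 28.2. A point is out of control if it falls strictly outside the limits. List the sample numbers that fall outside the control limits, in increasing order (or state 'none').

5

Compare each point to [26.4, 28.8]: sample 5 = 29.8 > UCL.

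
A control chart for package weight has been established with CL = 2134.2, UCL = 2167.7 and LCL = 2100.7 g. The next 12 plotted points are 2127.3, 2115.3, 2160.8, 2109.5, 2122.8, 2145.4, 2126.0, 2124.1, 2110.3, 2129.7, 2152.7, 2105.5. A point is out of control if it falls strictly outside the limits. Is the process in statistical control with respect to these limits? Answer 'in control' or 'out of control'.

All 12 points lie within [2100.7, 2167.7].

in control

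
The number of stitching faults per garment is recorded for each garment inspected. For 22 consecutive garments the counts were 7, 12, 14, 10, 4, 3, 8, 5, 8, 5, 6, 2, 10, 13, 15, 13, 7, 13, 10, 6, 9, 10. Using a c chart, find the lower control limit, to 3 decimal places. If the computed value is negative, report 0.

c̄ = (7 + 12 + 14 + 10 + 4 + 3 + 8 + 5 + 8 + 5 + 6 + 2 + 10 + 13 + 15 + 13 + 7 + 13 + 10 + 6 + 9 + 10) / 22 = 190 / 22 = 8.6364
LCL = c̄ − 3√c̄ = 8.6364 − 3 × 2.9388 = -0.1799 → 0 (cannot be negative)

0.000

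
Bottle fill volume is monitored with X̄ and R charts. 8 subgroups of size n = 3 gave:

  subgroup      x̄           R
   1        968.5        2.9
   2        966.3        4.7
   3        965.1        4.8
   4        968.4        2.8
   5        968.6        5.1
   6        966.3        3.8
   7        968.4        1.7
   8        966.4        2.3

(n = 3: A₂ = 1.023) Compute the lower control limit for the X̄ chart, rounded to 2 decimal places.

X̄̄ = (968.5 + 966.3 + 965.1 + 968.4 + 968.6 + 966.3 + 968.4 + 966.4) / 8 = 7738.0000 / 8 = 967.2500
R̄ = (2.9 + 4.7 + 4.8 + 2.8 + 5.1 + 3.8 + 1.7 + 2.3) / 8 = 28.1000 / 8 = 3.5125
LCL = X̄̄ − A₂·R̄ = 967.2500 − 1.023 × 3.5125 = 963.6567

963.66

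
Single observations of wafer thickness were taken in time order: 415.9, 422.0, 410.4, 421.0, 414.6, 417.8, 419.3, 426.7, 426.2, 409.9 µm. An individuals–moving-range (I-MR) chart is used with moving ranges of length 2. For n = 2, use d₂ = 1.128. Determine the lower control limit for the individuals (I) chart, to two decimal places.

399.59

X̄ = (415.9 + 422.0 + 410.4 + 421.0 + 414.6 + 417.8 + 419.3 + 426.7 + 426.2 + 409.9) / 10 = 418.3800
Moving ranges: 6.1, 11.6, 10.6, 6.4, 3.2, 1.5, 7.4, 0.5, 16.3; M̄R̄ = 63.6000 / 9 = 7.0667
LCL = X̄ − 3·M̄R̄/d₂ = 418.3800 − 3 × 7.0667 / 1.128 = 399.5857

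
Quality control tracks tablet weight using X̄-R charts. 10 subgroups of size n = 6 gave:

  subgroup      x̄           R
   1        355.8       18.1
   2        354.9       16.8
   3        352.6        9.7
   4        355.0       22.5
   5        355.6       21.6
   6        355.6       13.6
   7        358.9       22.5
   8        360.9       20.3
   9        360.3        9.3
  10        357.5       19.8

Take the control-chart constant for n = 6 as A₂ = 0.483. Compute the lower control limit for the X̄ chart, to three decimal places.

X̄̄ = (355.8 + 354.9 + 352.6 + 355.0 + 355.6 + 355.6 + 358.9 + 360.9 + 360.3 + 357.5) / 10 = 3567.1000 / 10 = 356.7100
R̄ = (18.1 + 16.8 + 9.7 + 22.5 + 21.6 + 13.6 + 22.5 + 20.3 + 9.3 + 19.8) / 10 = 174.2000 / 10 = 17.4200
LCL = X̄̄ − A₂·R̄ = 356.7100 − 0.483 × 17.4200 = 348.2961

348.296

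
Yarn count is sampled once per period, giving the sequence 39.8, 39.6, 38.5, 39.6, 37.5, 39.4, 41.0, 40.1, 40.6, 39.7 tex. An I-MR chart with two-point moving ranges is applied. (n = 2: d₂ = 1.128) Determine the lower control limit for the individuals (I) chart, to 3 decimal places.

36.536

X̄ = (39.8 + 39.6 + 38.5 + 39.6 + 37.5 + 39.4 + 41.0 + 40.1 + 40.6 + 39.7) / 10 = 39.5800
Moving ranges: 0.2, 1.1, 1.1, 2.1, 1.9, 1.6, 0.9, 0.5, 0.9; M̄R̄ = 10.3000 / 9 = 1.1444
LCL = X̄ − 3·M̄R̄/d₂ = 39.5800 − 3 × 1.1444 / 1.128 = 36.5363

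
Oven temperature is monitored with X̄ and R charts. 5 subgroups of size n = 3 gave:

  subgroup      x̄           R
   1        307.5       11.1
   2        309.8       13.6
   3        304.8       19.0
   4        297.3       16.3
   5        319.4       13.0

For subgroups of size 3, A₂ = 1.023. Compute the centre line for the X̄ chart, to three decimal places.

307.760

X̄̄ = (307.5 + 309.8 + 304.8 + 297.3 + 319.4) / 5 = 1538.8000 / 5 = 307.7600
CL = X̄̄ = 307.7600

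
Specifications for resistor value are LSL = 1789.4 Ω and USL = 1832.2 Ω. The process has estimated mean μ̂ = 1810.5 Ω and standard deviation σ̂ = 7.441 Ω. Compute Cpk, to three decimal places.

Cpu = (USL − μ̂) / (3σ̂) = (1832.2 − 1810.5) / (3 × 7.441) = 0.9721; Cpl = (μ̂ − LSL) / (3σ̂) = (1810.5 − 1789.4) / (3 × 7.441) = 0.9452; Cpk = min(Cpu, Cpl) = 0.9452

0.945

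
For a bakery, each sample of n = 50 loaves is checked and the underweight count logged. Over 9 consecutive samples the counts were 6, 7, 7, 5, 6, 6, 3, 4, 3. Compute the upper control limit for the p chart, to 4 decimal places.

p̄ = Σdᵢ / (k·n) = 47 / (9 × 50) = 0.10444
UCL = p̄ + 3·√(p̄(1−p̄)/n) = 0.10444 + 3 × √(0.10444×0.89556/50) = 0.10444 + 3 × 0.04325 = 0.23420

0.2342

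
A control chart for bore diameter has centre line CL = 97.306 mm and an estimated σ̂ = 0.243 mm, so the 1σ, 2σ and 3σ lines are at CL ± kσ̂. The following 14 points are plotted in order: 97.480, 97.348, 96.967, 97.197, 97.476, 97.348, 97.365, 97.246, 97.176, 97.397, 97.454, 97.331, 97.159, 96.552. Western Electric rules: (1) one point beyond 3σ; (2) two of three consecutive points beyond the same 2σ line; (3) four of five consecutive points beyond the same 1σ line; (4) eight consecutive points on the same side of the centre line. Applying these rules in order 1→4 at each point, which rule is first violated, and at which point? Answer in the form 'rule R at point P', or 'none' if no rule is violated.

Zone of each point (C = within 1σ̂, B = 1σ̂–2σ̂, A = 2σ̂–3σ̂, * = beyond 3σ̂; sign = side of CL): 1:+C, 2:+C, 3:-B, 4:-C, 5:+C, 6:+C, 7:+C, 8:-C, 9:-C, 10:+C, 11:+C, 12:+C, 13:-C, 14:-*
Rule 1 (one point beyond the 3σ limits) is satisfied at point 14.

rule 1 at point 14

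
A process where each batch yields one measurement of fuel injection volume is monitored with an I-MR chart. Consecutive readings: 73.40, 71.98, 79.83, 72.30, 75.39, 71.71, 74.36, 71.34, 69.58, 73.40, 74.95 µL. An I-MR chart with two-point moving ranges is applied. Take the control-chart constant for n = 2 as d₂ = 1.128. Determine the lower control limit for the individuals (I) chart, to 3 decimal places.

63.803

X̄ = (73.40 + 71.98 + 79.83 + 72.30 + 75.39 + 71.71 + 74.36 + 71.34 + 69.58 + 73.40 + 74.95) / 11 = 73.4764
Moving ranges: 1.42, 7.85, 7.53, 3.09, 3.68, 2.65, 3.02, 1.76, 3.82, 1.55; M̄R̄ = 36.3700 / 10 = 3.6370
LCL = X̄ − 3·M̄R̄/d₂ = 73.4764 − 3 × 3.6370 / 1.128 = 63.8035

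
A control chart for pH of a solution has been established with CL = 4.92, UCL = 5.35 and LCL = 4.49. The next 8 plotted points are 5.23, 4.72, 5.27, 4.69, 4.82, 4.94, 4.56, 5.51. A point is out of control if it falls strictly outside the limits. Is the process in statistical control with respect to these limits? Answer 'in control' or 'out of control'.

Compare each point to [4.49, 5.35]: sample 8 = 5.51 > UCL.

out of control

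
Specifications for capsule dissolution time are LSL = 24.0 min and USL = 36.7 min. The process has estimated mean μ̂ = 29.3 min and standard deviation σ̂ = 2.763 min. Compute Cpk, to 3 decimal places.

0.639

Cpu = (USL − μ̂) / (3σ̂) = (36.7 − 29.3) / (3 × 2.763) = 0.8927; Cpl = (μ̂ − LSL) / (3σ̂) = (29.3 − 24.0) / (3 × 2.763) = 0.6394; Cpk = min(Cpu, Cpl) = 0.6394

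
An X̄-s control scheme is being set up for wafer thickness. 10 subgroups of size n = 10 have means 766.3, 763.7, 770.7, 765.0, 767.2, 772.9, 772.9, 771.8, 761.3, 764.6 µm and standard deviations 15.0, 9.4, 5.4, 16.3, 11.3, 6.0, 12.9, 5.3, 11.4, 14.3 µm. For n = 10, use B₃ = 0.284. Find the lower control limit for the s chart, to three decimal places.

s̄ = (15.0 + 9.4 + 5.4 + 16.3 + 11.3 + 6.0 + 12.9 + 5.3 + 11.4 + 14.3) / 10 = 10.7300
LCL_s = B₃·s̄ = 0.284 × 10.7300 = 3.0473

3.047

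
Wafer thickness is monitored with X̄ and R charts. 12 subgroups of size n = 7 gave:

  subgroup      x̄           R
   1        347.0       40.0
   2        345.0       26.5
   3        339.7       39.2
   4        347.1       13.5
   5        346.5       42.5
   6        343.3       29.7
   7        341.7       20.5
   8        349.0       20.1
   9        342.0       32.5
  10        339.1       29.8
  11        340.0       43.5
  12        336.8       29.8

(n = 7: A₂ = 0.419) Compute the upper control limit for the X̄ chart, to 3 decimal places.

X̄̄ = (347.0 + 345.0 + 339.7 + 347.1 + 346.5 + 343.3 + 341.7 + 349.0 + 342.0 + 339.1 + 340.0 + 336.8) / 12 = 4117.2000 / 12 = 343.1000
R̄ = (40.0 + 26.5 + 39.2 + 13.5 + 42.5 + 29.7 + 20.5 + 20.1 + 32.5 + 29.8 + 43.5 + 29.8) / 12 = 367.6000 / 12 = 30.6333
UCL = X̄̄ + A₂·R̄ = 343.1000 + 0.419 × 30.6333 = 355.9354

355.935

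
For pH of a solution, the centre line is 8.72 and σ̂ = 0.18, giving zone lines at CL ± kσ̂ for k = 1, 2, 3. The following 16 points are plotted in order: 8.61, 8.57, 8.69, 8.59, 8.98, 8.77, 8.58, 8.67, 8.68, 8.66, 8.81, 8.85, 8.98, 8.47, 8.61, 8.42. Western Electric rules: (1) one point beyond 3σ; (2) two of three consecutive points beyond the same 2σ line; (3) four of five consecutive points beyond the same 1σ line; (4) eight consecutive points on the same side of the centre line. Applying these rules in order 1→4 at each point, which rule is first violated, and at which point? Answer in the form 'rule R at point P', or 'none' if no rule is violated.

Zone of each point (C = within 1σ̂, B = 1σ̂–2σ̂, A = 2σ̂–3σ̂, * = beyond 3σ̂; sign = side of CL): 1:-C, 2:-C, 3:-C, 4:-C, 5:+B, 6:+C, 7:-C, 8:-C, 9:-C, 10:-C, 11:+C, 12:+C, 13:+B, 14:-B, 15:-C, 16:-B
No rule fires across all 16 points.

none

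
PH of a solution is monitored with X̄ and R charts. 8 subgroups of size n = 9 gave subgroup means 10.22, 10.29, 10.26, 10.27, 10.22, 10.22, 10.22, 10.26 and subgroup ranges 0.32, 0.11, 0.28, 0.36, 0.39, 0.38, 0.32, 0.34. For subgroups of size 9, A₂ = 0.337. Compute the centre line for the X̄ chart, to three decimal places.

10.245

X̄̄ = (10.22 + 10.29 + 10.26 + 10.27 + 10.22 + 10.22 + 10.22 + 10.26) / 8 = 81.9600 / 8 = 10.2450
CL = X̄̄ = 10.2450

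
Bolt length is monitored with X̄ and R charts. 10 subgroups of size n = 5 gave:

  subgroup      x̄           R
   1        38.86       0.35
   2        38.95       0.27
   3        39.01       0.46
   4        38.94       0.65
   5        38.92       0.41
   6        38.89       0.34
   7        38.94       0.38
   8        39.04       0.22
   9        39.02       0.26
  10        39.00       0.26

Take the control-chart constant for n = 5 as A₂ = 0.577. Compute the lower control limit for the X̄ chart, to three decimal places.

X̄̄ = (38.86 + 38.95 + 39.01 + 38.94 + 38.92 + 38.89 + 38.94 + 39.04 + 39.02 + 39.00) / 10 = 389.5700 / 10 = 38.9570
R̄ = (0.35 + 0.27 + 0.46 + 0.65 + 0.41 + 0.34 + 0.38 + 0.22 + 0.26 + 0.26) / 10 = 3.6000 / 10 = 0.3600
LCL = X̄̄ − A₂·R̄ = 38.9570 − 0.577 × 0.3600 = 38.7493

38.749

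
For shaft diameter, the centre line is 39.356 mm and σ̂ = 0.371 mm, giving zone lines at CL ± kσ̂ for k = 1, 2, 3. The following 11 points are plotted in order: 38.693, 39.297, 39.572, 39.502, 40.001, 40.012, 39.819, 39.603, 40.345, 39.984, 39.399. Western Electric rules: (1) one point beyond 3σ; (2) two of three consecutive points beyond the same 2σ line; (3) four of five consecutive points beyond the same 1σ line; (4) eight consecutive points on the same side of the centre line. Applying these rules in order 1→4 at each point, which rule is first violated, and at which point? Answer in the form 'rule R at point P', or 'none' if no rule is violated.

Zone of each point (C = within 1σ̂, B = 1σ̂–2σ̂, A = 2σ̂–3σ̂, * = beyond 3σ̂; sign = side of CL): 1:-B, 2:-C, 3:+C, 4:+C, 5:+B, 6:+B, 7:+B, 8:+C, 9:+A, 10:+B, 11:+C
Rule 3 (four of five consecutive points beyond the same 1σ limit) is satisfied at point 9.

rule 3 at point 9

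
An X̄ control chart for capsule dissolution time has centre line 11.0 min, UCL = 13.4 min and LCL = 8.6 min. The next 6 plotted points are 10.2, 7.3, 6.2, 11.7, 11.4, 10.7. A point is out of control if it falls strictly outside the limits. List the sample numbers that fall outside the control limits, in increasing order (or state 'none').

2, 3

Compare each point to [8.6, 13.4]: sample 2 = 7.3 < LCL; sample 3 = 6.2 < LCL.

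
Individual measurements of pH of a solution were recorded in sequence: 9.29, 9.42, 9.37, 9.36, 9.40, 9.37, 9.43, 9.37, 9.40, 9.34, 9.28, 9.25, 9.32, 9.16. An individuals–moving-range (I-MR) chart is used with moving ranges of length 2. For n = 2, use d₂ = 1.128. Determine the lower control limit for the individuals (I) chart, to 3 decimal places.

X̄ = (9.29 + 9.42 + 9.37 + 9.36 + 9.40 + 9.37 + 9.43 + 9.37 + 9.40 + 9.34 + 9.28 + 9.25 + 9.32 + 9.16) / 14 = 9.3400
Moving ranges: 0.13, 0.05, 0.01, 0.04, 0.03, 0.06, 0.06, 0.03, 0.06, 0.06, 0.03, 0.07, 0.16; M̄R̄ = 0.7900 / 13 = 0.0608
LCL = X̄ − 3·M̄R̄/d₂ = 9.3400 − 3 × 0.0608 / 1.128 = 9.1784

9.178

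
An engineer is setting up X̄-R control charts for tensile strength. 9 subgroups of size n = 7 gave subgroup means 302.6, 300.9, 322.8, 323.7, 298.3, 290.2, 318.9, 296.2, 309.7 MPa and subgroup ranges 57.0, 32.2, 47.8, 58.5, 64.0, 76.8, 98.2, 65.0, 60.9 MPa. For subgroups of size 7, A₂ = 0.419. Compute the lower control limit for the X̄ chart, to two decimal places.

X̄̄ = (302.6 + 300.9 + 322.8 + 323.7 + 298.3 + 290.2 + 318.9 + 296.2 + 309.7) / 9 = 2763.3000 / 9 = 307.0333
R̄ = (57.0 + 32.2 + 47.8 + 58.5 + 64.0 + 76.8 + 98.2 + 65.0 + 60.9) / 9 = 560.4000 / 9 = 62.2667
LCL = X̄̄ − A₂·R̄ = 307.0333 − 0.419 × 62.2667 = 280.9436

280.94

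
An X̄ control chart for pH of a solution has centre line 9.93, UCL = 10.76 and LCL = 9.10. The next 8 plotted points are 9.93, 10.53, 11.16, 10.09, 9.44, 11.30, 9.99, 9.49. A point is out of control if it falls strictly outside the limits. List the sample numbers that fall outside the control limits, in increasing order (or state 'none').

Compare each point to [9.10, 10.76]: sample 3 = 11.16 > UCL; sample 6 = 11.30 > UCL.

3, 6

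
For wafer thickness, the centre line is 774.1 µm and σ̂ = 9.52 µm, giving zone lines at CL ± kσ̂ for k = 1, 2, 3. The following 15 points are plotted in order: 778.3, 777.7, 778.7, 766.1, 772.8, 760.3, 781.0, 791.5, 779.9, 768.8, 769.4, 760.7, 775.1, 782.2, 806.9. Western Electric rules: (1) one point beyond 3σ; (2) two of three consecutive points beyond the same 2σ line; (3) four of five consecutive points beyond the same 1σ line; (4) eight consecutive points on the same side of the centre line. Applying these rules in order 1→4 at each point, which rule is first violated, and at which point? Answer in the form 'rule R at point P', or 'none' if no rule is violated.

Zone of each point (C = within 1σ̂, B = 1σ̂–2σ̂, A = 2σ̂–3σ̂, * = beyond 3σ̂; sign = side of CL): 1:+C, 2:+C, 3:+C, 4:-C, 5:-C, 6:-B, 7:+C, 8:+B, 9:+C, 10:-C, 11:-C, 12:-B, 13:+C, 14:+C, 15:+*
Rule 1 (one point beyond the 3σ limits) is satisfied at point 15.

rule 1 at point 15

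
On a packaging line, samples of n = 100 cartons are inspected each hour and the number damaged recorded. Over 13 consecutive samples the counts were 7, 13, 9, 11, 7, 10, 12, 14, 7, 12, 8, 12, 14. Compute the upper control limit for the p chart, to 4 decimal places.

p̄ = Σdᵢ / (k·n) = 136 / (13 × 100) = 0.10462
UCL = p̄ + 3·√(p̄(1−p̄)/n) = 0.10462 + 3 × √(0.10462×0.89538/100) = 0.10462 + 3 × 0.03061 = 0.19643

0.1964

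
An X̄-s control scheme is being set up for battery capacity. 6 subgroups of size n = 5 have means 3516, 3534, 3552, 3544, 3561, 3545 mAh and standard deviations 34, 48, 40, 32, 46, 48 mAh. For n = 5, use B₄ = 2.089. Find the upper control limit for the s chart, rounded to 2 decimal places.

86.35

s̄ = (34 + 48 + 40 + 32 + 46 + 48) / 6 = 41.3333
UCL_s = B₄·s̄ = 2.089 × 41.3333 = 86.3453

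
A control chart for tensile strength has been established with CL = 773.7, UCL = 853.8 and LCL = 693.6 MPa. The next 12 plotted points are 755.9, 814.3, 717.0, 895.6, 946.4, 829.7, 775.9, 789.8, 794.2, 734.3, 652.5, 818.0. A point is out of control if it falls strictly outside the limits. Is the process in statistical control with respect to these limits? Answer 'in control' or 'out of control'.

Compare each point to [693.6, 853.8]: sample 4 = 895.6 > UCL; sample 5 = 946.4 > UCL; sample 11 = 652.5 < LCL.

out of control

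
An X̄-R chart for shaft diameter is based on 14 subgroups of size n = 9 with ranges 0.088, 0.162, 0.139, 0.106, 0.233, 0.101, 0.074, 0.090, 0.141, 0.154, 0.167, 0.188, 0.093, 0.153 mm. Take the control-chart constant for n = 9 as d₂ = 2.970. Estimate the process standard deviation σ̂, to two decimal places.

R̄ = (0.088 + 0.162 + 0.139 + 0.106 + 0.233 + 0.101 + 0.074 + 0.090 + 0.141 + 0.154 + 0.167 + 0.188 + 0.093 + 0.153) / 14 = 0.1349
σ̂ = R̄ / d₂ = 0.1349 / 2.970 = 0.0454

0.05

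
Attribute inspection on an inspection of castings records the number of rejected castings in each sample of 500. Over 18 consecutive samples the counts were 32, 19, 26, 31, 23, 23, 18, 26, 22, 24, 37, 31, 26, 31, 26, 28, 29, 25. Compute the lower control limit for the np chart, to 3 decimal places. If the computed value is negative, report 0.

11.471

p̄ = Σdᵢ / (k·n) = 477 / (18 × 500) = 0.05300
LCL = np̄ − 3·√(np̄(1−p̄)) = 26.5000 − 3 × 5.0095 = 11.4714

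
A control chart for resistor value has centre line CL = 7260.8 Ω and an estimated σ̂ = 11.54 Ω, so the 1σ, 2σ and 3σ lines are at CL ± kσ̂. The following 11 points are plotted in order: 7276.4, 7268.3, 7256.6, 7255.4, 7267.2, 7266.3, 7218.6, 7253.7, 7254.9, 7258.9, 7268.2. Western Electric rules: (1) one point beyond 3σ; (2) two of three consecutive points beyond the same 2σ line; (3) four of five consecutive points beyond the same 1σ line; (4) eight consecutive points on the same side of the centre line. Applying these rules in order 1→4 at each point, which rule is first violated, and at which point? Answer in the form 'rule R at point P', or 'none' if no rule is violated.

Zone of each point (C = within 1σ̂, B = 1σ̂–2σ̂, A = 2σ̂–3σ̂, * = beyond 3σ̂; sign = side of CL): 1:+B, 2:+C, 3:-C, 4:-C, 5:+C, 6:+C, 7:-*, 8:-C, 9:-C, 10:-C, 11:+C
Rule 1 (one point beyond the 3σ limits) is satisfied at point 7.

rule 1 at point 7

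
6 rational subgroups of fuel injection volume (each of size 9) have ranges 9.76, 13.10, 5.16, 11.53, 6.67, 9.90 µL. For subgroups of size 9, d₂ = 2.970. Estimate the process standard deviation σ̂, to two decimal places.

3.15

R̄ = (9.76 + 13.10 + 5.16 + 11.53 + 6.67 + 9.90) / 6 = 9.3533
σ̂ = R̄ / d₂ = 9.3533 / 2.970 = 3.1493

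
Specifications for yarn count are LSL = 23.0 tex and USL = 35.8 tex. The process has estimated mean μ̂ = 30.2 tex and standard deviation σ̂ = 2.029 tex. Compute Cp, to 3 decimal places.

Cp = (USL − LSL) / (6σ̂) = (35.8 − 23.0) / (6 × 2.029) = 12.8000 / 12.1740 = 1.0514

1.051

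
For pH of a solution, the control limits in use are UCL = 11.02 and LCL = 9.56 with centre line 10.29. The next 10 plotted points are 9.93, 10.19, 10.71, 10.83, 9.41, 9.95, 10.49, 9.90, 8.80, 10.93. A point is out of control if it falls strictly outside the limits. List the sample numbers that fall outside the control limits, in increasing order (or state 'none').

5, 9

Compare each point to [9.56, 11.02]: sample 5 = 9.41 < LCL; sample 9 = 8.80 < LCL.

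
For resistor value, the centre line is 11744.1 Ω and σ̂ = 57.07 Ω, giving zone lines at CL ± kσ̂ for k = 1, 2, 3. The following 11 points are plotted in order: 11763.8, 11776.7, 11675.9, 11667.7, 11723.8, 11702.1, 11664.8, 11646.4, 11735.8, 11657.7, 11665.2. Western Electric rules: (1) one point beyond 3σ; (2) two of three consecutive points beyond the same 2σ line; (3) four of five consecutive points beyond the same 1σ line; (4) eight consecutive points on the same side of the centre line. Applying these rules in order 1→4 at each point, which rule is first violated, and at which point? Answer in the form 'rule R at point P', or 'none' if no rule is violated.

Zone of each point (C = within 1σ̂, B = 1σ̂–2σ̂, A = 2σ̂–3σ̂, * = beyond 3σ̂; sign = side of CL): 1:+C, 2:+C, 3:-B, 4:-B, 5:-C, 6:-C, 7:-B, 8:-B, 9:-C, 10:-B, 11:-B
Rule 4 (eight consecutive points on the same side of the centre line) is satisfied at point 10.

rule 4 at point 10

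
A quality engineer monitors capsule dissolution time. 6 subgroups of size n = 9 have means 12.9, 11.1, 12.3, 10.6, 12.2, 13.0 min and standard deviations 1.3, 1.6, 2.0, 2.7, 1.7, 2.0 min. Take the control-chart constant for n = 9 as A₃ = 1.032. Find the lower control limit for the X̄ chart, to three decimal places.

X̄̄ = (12.9 + 11.1 + 12.3 + 10.6 + 12.2 + 13.0) / 6 = 12.0167
s̄ = (1.3 + 1.6 + 2.0 + 2.7 + 1.7 + 2.0) / 6 = 1.8833
LCL = X̄̄ − A₃·s̄ = 12.0167 − 1.032 × 1.8833 = 10.0731

10.073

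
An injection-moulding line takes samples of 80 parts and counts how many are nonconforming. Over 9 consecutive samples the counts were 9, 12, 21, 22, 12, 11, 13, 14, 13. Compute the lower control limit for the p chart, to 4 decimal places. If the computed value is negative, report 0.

p̄ = Σdᵢ / (k·n) = 127 / (9 × 80) = 0.17639
LCL = p̄ − 3·√(p̄(1−p̄)/n) = 0.17639 − 3 × 0.04261 = 0.04855

0.0485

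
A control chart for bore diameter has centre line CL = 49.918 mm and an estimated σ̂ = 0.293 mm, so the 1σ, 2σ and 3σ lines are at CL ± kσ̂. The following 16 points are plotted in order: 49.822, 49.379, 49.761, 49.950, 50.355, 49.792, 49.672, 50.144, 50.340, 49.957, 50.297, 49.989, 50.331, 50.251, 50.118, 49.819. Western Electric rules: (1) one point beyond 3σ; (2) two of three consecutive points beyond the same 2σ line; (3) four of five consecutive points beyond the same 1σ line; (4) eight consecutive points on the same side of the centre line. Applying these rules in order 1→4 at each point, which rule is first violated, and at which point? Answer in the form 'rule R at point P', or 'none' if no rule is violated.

Zone of each point (C = within 1σ̂, B = 1σ̂–2σ̂, A = 2σ̂–3σ̂, * = beyond 3σ̂; sign = side of CL): 1:-C, 2:-B, 3:-C, 4:+C, 5:+B, 6:-C, 7:-C, 8:+C, 9:+B, 10:+C, 11:+B, 12:+C, 13:+B, 14:+B, 15:+C, 16:-C
Rule 4 (eight consecutive points on the same side of the centre line) is satisfied at point 15.

rule 4 at point 15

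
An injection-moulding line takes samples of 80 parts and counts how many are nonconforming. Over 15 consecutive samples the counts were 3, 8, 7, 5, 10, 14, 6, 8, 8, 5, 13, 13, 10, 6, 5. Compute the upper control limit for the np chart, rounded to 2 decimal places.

p̄ = Σdᵢ / (k·n) = 121 / (15 × 80) = 0.10083
UCL = np̄ + 3·√(np̄(1−p̄)) = 8.0667 + 3 × √(8.0667×0.89917) = 8.0667 + 3 × 2.6932 = 16.1462

16.15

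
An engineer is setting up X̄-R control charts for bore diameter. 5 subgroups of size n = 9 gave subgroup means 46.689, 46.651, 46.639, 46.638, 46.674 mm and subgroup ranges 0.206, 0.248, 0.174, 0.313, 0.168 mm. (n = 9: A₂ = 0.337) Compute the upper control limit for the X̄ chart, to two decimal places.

46.73

X̄̄ = (46.689 + 46.651 + 46.639 + 46.638 + 46.674) / 5 = 233.2910 / 5 = 46.6582
R̄ = (0.206 + 0.248 + 0.174 + 0.313 + 0.168) / 5 = 1.1090 / 5 = 0.2218
UCL = X̄̄ + A₂·R̄ = 46.6582 + 0.337 × 0.2218 = 46.7329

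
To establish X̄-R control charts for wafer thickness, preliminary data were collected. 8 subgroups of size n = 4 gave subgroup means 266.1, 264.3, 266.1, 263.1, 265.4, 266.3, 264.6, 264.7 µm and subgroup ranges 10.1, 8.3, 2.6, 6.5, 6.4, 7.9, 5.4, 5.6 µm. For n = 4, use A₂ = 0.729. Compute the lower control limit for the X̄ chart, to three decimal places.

260.264

X̄̄ = (266.1 + 264.3 + 266.1 + 263.1 + 265.4 + 266.3 + 264.6 + 264.7) / 8 = 2120.6000 / 8 = 265.0750
R̄ = (10.1 + 8.3 + 2.6 + 6.5 + 6.4 + 7.9 + 5.4 + 5.6) / 8 = 52.8000 / 8 = 6.6000
LCL = X̄̄ − A₂·R̄ = 265.0750 − 0.729 × 6.6000 = 260.2636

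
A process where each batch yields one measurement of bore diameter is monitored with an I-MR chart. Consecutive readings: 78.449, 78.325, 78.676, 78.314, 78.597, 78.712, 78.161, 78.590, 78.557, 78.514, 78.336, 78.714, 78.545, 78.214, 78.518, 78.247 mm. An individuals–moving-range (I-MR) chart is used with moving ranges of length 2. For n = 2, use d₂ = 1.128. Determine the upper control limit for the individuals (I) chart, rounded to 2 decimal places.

X̄ = (78.449 + 78.325 + 78.676 + 78.314 + 78.597 + 78.712 + 78.161 + 78.590 + 78.557 + 78.514 + 78.336 + 78.714 + 78.545 + 78.214 + 78.518 + 78.247) / 16 = 78.4668
Moving ranges: 0.124, 0.351, 0.362, 0.283, 0.115, 0.551, 0.429, 0.033, 0.043, 0.178, 0.378, 0.169, 0.331, 0.304, 0.271; M̄R̄ = 3.9220 / 15 = 0.2615
UCL = X̄ + 3·M̄R̄/d₂ = 78.4668 + 3 × 0.2615 / 1.128 = 79.1622

79.16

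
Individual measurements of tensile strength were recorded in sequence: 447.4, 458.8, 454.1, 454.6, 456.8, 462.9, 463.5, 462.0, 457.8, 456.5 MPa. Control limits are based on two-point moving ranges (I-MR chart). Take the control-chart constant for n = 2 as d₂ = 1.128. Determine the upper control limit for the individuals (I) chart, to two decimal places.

467.04

X̄ = (447.4 + 458.8 + 454.1 + 454.6 + 456.8 + 462.9 + 463.5 + 462.0 + 457.8 + 456.5) / 10 = 457.4400
Moving ranges: 11.4, 4.7, 0.5, 2.2, 6.1, 0.6, 1.5, 4.2, 1.3; M̄R̄ = 32.5000 / 9 = 3.6111
UCL = X̄ + 3·M̄R̄/d₂ = 457.4400 + 3 × 3.6111 / 1.128 = 467.0440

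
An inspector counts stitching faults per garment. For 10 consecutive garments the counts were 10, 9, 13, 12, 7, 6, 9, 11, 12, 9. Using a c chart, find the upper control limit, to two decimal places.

c̄ = (10 + 9 + 13 + 12 + 7 + 6 + 9 + 11 + 12 + 9) / 10 = 98 / 10 = 9.8000
UCL = c̄ + 3√c̄ = 9.8000 + 3 × √9.8000 = 9.8000 + 3 × 3.1305 = 19.1915

19.19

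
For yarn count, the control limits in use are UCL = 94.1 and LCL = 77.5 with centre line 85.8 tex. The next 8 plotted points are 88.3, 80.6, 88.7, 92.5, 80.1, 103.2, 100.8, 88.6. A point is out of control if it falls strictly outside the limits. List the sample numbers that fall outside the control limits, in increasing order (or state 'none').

6, 7

Compare each point to [77.5, 94.1]: sample 6 = 103.2 > UCL; sample 7 = 100.8 > UCL.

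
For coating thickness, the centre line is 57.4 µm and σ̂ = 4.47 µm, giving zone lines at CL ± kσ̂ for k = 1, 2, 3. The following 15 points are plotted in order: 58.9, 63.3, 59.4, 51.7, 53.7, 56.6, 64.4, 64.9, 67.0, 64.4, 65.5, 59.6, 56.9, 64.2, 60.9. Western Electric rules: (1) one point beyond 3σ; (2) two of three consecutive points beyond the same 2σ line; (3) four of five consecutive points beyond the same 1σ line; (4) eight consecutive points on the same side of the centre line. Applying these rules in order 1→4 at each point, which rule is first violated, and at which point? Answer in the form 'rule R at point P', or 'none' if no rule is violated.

rule 3 at point 10

Zone of each point (C = within 1σ̂, B = 1σ̂–2σ̂, A = 2σ̂–3σ̂, * = beyond 3σ̂; sign = side of CL): 1:+C, 2:+B, 3:+C, 4:-B, 5:-C, 6:-C, 7:+B, 8:+B, 9:+A, 10:+B, 11:+B, 12:+C, 13:-C, 14:+B, 15:+C
Rule 3 (four of five consecutive points beyond the same 1σ limit) is satisfied at point 10.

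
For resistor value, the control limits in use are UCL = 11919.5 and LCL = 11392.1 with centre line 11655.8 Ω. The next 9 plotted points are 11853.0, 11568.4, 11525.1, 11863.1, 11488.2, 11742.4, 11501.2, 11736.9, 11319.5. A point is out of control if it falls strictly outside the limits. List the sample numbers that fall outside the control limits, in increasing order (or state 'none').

9

Compare each point to [11392.1, 11919.5]: sample 9 = 11319.5 < LCL.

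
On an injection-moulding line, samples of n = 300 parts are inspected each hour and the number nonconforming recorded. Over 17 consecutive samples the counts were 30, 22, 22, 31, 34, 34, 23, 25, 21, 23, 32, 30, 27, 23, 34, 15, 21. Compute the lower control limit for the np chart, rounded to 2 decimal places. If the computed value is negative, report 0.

p̄ = Σdᵢ / (k·n) = 447 / (17 × 300) = 0.08765
LCL = np̄ − 3·√(np̄(1−p̄)) = 26.2941 − 3 × 4.8979 = 11.6004

11.60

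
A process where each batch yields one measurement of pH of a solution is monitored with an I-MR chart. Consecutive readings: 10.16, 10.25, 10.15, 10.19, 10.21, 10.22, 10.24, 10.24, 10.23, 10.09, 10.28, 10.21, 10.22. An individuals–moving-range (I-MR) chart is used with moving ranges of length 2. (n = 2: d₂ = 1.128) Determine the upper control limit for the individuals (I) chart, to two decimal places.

X̄ = (10.16 + 10.25 + 10.15 + 10.19 + 10.21 + 10.22 + 10.24 + 10.24 + 10.23 + 10.09 + 10.28 + 10.21 + 10.22) / 13 = 10.2069
Moving ranges: 0.09, 0.10, 0.04, 0.02, 0.01, 0.02, 0.00, 0.01, 0.14, 0.19, 0.07, 0.01; M̄R̄ = 0.7000 / 12 = 0.0583
UCL = X̄ + 3·M̄R̄/d₂ = 10.2069 + 3 × 0.0583 / 1.128 = 10.3621

10.36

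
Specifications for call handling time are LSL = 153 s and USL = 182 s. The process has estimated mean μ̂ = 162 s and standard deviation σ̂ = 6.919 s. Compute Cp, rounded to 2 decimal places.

Cp = (USL − LSL) / (6σ̂) = (182 − 153) / (6 × 6.919) = 29.0000 / 41.5140 = 0.6986

0.70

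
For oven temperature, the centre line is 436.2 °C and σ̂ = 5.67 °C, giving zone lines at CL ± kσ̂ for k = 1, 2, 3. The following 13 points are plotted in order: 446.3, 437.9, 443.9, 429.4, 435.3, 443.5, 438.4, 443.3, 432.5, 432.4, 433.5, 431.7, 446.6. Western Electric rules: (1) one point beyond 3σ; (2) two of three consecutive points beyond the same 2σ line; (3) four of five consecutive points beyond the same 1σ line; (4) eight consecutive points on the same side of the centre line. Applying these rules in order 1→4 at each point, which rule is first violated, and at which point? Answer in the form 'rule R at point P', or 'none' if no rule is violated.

Zone of each point (C = within 1σ̂, B = 1σ̂–2σ̂, A = 2σ̂–3σ̂, * = beyond 3σ̂; sign = side of CL): 1:+B, 2:+C, 3:+B, 4:-B, 5:-C, 6:+B, 7:+C, 8:+B, 9:-C, 10:-C, 11:-C, 12:-C, 13:+B
No rule fires across all 13 points.

none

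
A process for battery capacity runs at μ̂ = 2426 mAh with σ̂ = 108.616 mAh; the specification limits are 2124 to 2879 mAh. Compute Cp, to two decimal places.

Cp = (USL − LSL) / (6σ̂) = (2879 − 2124) / (6 × 108.616) = 755.0000 / 651.6960 = 1.1585

1.16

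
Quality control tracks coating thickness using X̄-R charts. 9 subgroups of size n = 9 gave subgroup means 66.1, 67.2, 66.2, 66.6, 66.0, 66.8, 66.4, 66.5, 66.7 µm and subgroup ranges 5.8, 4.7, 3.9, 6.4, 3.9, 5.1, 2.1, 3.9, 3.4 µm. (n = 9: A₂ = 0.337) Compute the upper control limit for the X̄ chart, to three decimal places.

X̄̄ = (66.1 + 67.2 + 66.2 + 66.6 + 66.0 + 66.8 + 66.4 + 66.5 + 66.7) / 9 = 598.5000 / 9 = 66.5000
R̄ = (5.8 + 4.7 + 3.9 + 6.4 + 3.9 + 5.1 + 2.1 + 3.9 + 3.4) / 9 = 39.2000 / 9 = 4.3556
UCL = X̄̄ + A₂·R̄ = 66.5000 + 0.337 × 4.3556 = 67.9678

67.968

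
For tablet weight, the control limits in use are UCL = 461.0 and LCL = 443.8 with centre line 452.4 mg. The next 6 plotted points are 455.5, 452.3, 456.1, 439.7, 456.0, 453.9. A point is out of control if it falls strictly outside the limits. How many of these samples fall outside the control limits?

Compare each point to [443.8, 461.0]: sample 4 = 439.7 < LCL.

1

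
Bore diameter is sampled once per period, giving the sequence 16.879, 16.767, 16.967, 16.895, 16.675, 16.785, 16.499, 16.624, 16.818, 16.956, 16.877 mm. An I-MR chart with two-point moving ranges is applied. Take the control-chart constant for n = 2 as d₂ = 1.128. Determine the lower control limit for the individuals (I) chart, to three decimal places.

16.386

X̄ = (16.879 + 16.767 + 16.967 + 16.895 + 16.675 + 16.785 + 16.499 + 16.624 + 16.818 + 16.956 + 16.877) / 11 = 16.7947
Moving ranges: 0.112, 0.200, 0.072, 0.220, 0.110, 0.286, 0.125, 0.194, 0.138, 0.079; M̄R̄ = 1.5360 / 10 = 0.1536
LCL = X̄ − 3·M̄R̄/d₂ = 16.7947 − 3 × 0.1536 / 1.128 = 16.3862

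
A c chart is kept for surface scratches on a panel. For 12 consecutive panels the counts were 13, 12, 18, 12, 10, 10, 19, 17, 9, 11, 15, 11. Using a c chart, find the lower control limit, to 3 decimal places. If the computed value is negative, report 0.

2.232

c̄ = (13 + 12 + 18 + 12 + 10 + 10 + 19 + 17 + 9 + 11 + 15 + 11) / 12 = 157 / 12 = 13.0833
LCL = c̄ − 3√c̄ = 13.0833 − 3 × 3.6171 = 2.2321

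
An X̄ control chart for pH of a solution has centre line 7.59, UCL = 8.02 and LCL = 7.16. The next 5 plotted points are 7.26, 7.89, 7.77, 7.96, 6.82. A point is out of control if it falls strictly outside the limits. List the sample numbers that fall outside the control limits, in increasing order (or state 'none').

Compare each point to [7.16, 8.02]: sample 5 = 6.82 < LCL.

5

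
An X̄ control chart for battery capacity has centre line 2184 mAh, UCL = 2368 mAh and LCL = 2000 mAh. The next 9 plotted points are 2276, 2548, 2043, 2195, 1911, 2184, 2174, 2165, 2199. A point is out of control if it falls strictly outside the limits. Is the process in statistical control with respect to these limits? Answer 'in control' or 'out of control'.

out of control

Compare each point to [2000, 2368]: sample 2 = 2548 > UCL; sample 5 = 1911 < LCL.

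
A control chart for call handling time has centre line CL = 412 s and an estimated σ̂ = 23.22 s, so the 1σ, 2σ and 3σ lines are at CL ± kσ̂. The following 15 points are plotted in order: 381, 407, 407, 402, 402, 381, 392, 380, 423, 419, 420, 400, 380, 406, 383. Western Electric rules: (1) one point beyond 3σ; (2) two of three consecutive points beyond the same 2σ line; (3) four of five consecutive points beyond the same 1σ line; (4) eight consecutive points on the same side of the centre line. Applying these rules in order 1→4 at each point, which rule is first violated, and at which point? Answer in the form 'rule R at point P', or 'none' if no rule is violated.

rule 4 at point 8

Zone of each point (C = within 1σ̂, B = 1σ̂–2σ̂, A = 2σ̂–3σ̂, * = beyond 3σ̂; sign = side of CL): 1:-B, 2:-C, 3:-C, 4:-C, 5:-C, 6:-B, 7:-C, 8:-B, 9:+C, 10:+C, 11:+C, 12:-C, 13:-B, 14:-C, 15:-B
Rule 4 (eight consecutive points on the same side of the centre line) is satisfied at point 8.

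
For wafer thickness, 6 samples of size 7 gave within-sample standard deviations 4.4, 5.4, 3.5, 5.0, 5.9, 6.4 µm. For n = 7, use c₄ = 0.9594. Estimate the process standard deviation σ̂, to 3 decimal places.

5.316

s̄ = (4.4 + 5.4 + 3.5 + 5.0 + 5.9 + 6.4) / 6 = 5.1000
σ̂ = s̄ / c₄ = 5.1000 / 0.9594 = 5.3158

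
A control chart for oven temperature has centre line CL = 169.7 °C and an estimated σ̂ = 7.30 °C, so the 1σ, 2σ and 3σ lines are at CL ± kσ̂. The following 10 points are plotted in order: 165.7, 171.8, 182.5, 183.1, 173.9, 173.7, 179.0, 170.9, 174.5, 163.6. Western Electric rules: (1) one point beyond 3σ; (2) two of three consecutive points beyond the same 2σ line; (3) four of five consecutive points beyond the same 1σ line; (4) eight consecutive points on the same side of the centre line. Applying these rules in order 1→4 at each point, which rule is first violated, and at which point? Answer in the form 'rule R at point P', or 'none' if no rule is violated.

rule 4 at point 9

Zone of each point (C = within 1σ̂, B = 1σ̂–2σ̂, A = 2σ̂–3σ̂, * = beyond 3σ̂; sign = side of CL): 1:-C, 2:+C, 3:+B, 4:+B, 5:+C, 6:+C, 7:+B, 8:+C, 9:+C, 10:-C
Rule 4 (eight consecutive points on the same side of the centre line) is satisfied at point 9.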